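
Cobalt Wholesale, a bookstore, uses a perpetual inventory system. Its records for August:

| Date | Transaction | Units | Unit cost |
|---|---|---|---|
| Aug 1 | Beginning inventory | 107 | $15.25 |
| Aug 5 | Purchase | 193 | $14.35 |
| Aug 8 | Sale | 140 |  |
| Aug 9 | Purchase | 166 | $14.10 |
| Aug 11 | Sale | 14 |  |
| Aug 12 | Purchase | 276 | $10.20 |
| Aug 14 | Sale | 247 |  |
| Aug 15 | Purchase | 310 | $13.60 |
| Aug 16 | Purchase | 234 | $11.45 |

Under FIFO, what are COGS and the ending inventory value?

Aug 8, 140 sold [FIFO — oldest first]: 107 @ $15.25 + 33 @ $14.35 = $2,105.30
Aug 11, 14 sold [FIFO — oldest first]: 14 @ $14.35 = $200.90
Aug 14, 247 sold [FIFO — oldest first]: 146 @ $14.35 + 101 @ $14.10 = $3,519.20
Total COGS = $2,105.30 + $200.90 + $3,519.20 = $5,825.40
Ending inventory: 65 @ $14.10 + 276 @ $10.20 + 310 @ $13.60 + 234 @ $11.45 = $10,627.00

COGS = $5,825.40; ending inventory = $10,627.00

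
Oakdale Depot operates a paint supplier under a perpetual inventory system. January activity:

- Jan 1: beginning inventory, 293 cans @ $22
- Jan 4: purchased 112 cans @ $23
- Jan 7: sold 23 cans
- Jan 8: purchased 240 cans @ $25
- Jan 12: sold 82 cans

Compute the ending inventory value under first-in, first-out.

Jan 7, 23 sold [FIFO — oldest first]: 23 @ $22 = $506
Jan 12, 82 sold [FIFO — oldest first]: 82 @ $22 = $1,804
Total COGS = $506 + $1,804 = $2,310
Ending inventory: 188 @ $22 + 112 @ $23 + 240 @ $25 = $12,712
Check: goods available $15,022 = COGS $2,310 + ending $12,712

Ending inventory = $12,712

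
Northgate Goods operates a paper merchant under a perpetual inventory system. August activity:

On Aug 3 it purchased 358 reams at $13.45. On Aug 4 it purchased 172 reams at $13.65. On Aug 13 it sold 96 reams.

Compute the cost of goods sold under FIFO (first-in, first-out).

Aug 13, 96 sold [FIFO — oldest first]: 96 @ $13.45 = $1,291.20
Ending inventory: 262 @ $13.45 + 172 @ $13.65 = $5,871.70
Check: goods available $7,162.90 = COGS $1,291.20 + ending $5,871.70

COGS = $1,291.20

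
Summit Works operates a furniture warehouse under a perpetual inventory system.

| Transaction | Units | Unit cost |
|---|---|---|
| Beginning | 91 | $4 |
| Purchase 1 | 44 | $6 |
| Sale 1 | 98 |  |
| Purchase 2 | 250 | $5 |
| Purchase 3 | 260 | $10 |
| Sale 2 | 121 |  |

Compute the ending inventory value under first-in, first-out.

Ending inventory = $3,430

Sale 1 (98) [FIFO — oldest first]: 91 @ $4 + 7 @ $6 = $406
Sale 2 (121) [FIFO — oldest first]: 37 @ $6 + 84 @ $5 = $642
Total COGS = $406 + $642 = $1,048
Ending inventory: 166 @ $5 + 260 @ $10 = $3,430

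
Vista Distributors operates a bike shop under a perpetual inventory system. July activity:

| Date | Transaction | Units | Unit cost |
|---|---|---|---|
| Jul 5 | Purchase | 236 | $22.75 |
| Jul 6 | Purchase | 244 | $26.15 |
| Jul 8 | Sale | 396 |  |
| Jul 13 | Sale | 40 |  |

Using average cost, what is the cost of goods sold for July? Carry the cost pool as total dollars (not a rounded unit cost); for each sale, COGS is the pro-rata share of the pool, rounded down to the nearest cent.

After Jul 5: 236 on hand, pool $5,369.00 (≈ $22.7500 each)
After Jul 6: 480 on hand, pool $11,749.60 (≈ $24.4783 each)
Jul 8, sell 396: 396/480 × $11,749.60 → $9,693.42
Jul 13, sell 40: 40/84 × $2,056.18 → $979.13
Total COGS = $9,693.42 + $979.13 = $10,672.55
Ending inventory (cost pool remaining) = $1,077.05
Check: goods available $11,749.60 = COGS $10,672.55 + ending $1,077.05

COGS = $10,672.55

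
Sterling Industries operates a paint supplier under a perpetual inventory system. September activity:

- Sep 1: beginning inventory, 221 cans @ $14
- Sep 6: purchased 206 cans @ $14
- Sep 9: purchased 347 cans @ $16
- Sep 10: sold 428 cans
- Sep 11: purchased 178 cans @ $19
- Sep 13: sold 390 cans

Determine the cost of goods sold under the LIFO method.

Sep 10, 428 sold [LIFO — newest first]: 347 @ $16 + 81 @ $14 = $6,686
Sep 13, 390 sold [LIFO — newest first]: 178 @ $19 + 125 @ $14 + 87 @ $14 = $6,350
Total COGS = $6,686 + $6,350 = $13,036
Ending inventory: 134 @ $14 = $1,876
Check: goods available $14,912 = COGS $13,036 + ending $1,876

COGS = $13,036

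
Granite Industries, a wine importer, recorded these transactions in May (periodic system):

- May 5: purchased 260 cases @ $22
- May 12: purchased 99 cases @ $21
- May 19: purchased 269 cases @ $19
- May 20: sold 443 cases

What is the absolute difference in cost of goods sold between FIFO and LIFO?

FIFO COGS: 260 @ $22 + 99 @ $21 + 84 @ $19 = $9,395
LIFO COGS: 269 @ $19 + 99 @ $21 + 75 @ $22 = $8,840
Difference = |$9,395 − $8,840| = $555

$555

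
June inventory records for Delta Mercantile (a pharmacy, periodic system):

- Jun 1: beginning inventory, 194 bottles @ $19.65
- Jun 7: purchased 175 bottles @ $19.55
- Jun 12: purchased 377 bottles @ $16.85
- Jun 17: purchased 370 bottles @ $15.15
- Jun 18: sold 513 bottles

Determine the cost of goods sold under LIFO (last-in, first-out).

COGS = $8,015.05

Jun 18, 513 sold [LIFO — newest first]: 370 @ $15.15 + 143 @ $16.85 = $8,015.05
Ending inventory: 194 @ $19.65 + 175 @ $19.55 + 234 @ $16.85 = $11,176.25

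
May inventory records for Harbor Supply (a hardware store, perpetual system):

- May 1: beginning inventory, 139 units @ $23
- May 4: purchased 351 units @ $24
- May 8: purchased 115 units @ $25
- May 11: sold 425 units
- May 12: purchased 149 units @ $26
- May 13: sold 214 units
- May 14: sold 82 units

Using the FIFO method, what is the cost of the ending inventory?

Ending inventory = $858

May 11, 425 sold [FIFO — oldest first]: 139 @ $23 + 286 @ $24 = $10,061
May 13, 214 sold [FIFO — oldest first]: 65 @ $24 + 115 @ $25 + 34 @ $26 = $5,319
May 14, 82 sold [FIFO — oldest first]: 82 @ $26 = $2,132
Total COGS = $10,061 + $5,319 + $2,132 = $17,512
Ending inventory: 33 @ $26 = $858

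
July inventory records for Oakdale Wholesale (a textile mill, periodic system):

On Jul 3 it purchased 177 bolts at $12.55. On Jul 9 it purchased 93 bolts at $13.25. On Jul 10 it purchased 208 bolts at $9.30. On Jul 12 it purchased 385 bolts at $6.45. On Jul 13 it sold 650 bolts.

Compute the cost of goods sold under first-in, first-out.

COGS = $6,497.40

Jul 13, 650 sold [FIFO — oldest first]: 177 @ $12.55 + 93 @ $13.25 + 208 @ $9.30 + 172 @ $6.45 = $6,497.40
Ending inventory: 213 @ $6.45 = $1,373.85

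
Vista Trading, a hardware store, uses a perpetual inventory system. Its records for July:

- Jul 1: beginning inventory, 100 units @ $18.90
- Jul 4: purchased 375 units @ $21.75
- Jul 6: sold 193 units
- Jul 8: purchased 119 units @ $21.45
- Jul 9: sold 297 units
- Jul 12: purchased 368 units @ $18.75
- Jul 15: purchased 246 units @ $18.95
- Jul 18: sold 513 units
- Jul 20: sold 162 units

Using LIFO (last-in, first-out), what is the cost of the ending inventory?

Jul 6, 193 sold [LIFO — newest first]: 193 @ $21.75 = $4,197.75
Jul 9, 297 sold [LIFO — newest first]: 119 @ $21.45 + 178 @ $21.75 = $6,424.05
Jul 18, 513 sold [LIFO — newest first]: 246 @ $18.95 + 267 @ $18.75 = $9,667.95
Jul 20, 162 sold [LIFO — newest first]: 101 @ $18.75 + 4 @ $21.75 + 57 @ $18.90 = $3,058.05
Total COGS = $4,197.75 + $6,424.05 + $9,667.95 + $3,058.05 = $23,347.80
Ending inventory: 43 @ $18.90 = $812.70
Check: goods available $24,160.50 = COGS $23,347.80 + ending $812.70

Ending inventory = $812.70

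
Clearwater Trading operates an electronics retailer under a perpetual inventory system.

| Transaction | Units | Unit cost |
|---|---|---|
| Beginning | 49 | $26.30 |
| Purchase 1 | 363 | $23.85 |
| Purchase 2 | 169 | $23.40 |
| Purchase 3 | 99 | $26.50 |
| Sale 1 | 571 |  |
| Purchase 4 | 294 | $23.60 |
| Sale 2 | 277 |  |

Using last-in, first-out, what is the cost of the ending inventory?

Sale 1 (571) [LIFO — newest first]: 99 @ $26.50 + 169 @ $23.40 + 303 @ $23.85 = $13,804.65
Sale 2 (277) [LIFO — newest first]: 277 @ $23.60 = $6,537.20
Total COGS = $13,804.65 + $6,537.20 = $20,341.85
Ending inventory: 49 @ $26.30 + 60 @ $23.85 + 17 @ $23.60 = $3,120.90

Ending inventory = $3,120.90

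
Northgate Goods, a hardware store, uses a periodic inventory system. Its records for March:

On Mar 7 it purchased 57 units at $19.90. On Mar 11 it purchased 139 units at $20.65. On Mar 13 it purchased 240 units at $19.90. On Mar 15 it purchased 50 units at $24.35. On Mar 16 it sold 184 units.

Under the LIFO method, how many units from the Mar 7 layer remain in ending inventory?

57

Mar 16, 184 sold [LIFO — newest first]: 50 @ $24.35 + 134 @ $19.90 = $3,884.10
Ending inventory: 57 @ $19.90 + 139 @ $20.65 + 106 @ $19.90 = $6,114.05
Check: goods available $9,998.15 = COGS $3,884.10 + ending $6,114.05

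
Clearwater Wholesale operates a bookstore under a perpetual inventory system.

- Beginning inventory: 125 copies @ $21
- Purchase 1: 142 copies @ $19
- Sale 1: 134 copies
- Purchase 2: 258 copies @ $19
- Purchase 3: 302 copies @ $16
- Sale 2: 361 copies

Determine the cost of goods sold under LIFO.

COGS = $8,499

Sale 1 (134) [LIFO — newest first]: 134 @ $19 = $2,546
Sale 2 (361) [LIFO — newest first]: 302 @ $16 + 59 @ $19 = $5,953
Total COGS = $2,546 + $5,953 = $8,499
Ending inventory: 125 @ $21 + 8 @ $19 + 199 @ $19 = $6,558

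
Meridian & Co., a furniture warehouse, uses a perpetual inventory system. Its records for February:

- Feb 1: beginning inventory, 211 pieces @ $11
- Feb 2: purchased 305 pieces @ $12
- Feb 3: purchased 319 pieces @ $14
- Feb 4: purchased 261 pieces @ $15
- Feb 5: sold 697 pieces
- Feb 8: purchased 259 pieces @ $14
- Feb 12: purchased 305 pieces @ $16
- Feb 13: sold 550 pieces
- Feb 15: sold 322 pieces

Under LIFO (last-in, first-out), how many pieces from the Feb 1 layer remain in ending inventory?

Feb 5, 697 sold [LIFO — newest first]: 261 @ $15 + 319 @ $14 + 117 @ $12 = $9,785
Feb 13, 550 sold [LIFO — newest first]: 305 @ $16 + 245 @ $14 = $8,310
Feb 15, 322 sold [LIFO — newest first]: 14 @ $14 + 188 @ $12 + 120 @ $11 = $3,772
Total COGS = $9,785 + $8,310 + $3,772 = $21,867
Ending inventory: 91 @ $11 = $1,001
Check: goods available $22,868 = COGS $21,867 + ending $1,001

91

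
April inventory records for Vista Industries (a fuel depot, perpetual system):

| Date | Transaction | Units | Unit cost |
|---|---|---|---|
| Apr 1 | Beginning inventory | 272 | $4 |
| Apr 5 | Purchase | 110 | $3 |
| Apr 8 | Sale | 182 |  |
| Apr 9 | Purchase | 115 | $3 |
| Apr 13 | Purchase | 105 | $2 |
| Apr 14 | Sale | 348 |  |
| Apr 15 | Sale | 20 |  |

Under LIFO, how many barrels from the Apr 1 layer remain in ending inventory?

Apr 8, 182 sold [LIFO — newest first]: 110 @ $3 + 72 @ $4 = $618
Apr 14, 348 sold [LIFO — newest first]: 105 @ $2 + 115 @ $3 + 128 @ $4 = $1,067
Apr 15, 20 sold [LIFO — newest first]: 20 @ $4 = $80
Total COGS = $618 + $1,067 + $80 = $1,765
Ending inventory: 52 @ $4 = $208

52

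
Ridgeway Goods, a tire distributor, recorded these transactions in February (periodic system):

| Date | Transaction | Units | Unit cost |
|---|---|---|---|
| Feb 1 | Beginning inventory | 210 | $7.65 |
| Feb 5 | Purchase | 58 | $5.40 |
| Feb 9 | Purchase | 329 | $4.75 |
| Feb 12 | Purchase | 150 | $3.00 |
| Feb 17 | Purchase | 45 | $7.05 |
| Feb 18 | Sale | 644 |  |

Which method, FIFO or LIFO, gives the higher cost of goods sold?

FIFO COGS: 210 @ $7.65 + 58 @ $5.40 + 329 @ $4.75 + 47 @ $3.00 = $3,623.45
LIFO COGS: 45 @ $7.05 + 150 @ $3.00 + 329 @ $4.75 + 58 @ $5.40 + 62 @ $7.65 = $3,117.50

FIFO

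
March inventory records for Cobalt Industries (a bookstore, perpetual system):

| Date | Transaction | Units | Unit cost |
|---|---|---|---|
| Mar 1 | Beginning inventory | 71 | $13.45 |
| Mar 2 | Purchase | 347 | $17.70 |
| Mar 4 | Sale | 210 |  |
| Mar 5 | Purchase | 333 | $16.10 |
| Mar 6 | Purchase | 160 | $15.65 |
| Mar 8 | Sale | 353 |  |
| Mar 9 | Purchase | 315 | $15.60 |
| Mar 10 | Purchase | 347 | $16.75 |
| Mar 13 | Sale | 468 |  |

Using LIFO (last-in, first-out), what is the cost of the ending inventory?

Mar 4, 210 sold [LIFO — newest first]: 210 @ $17.70 = $3,717.00
Mar 8, 353 sold [LIFO — newest first]: 160 @ $15.65 + 193 @ $16.10 = $5,611.30
Mar 13, 468 sold [LIFO — newest first]: 347 @ $16.75 + 121 @ $15.60 = $7,699.85
Total COGS = $3,717.00 + $5,611.30 + $7,699.85 = $17,028.15
Ending inventory: 71 @ $13.45 + 137 @ $17.70 + 140 @ $16.10 + 194 @ $15.60 = $8,660.25

Ending inventory = $8,660.25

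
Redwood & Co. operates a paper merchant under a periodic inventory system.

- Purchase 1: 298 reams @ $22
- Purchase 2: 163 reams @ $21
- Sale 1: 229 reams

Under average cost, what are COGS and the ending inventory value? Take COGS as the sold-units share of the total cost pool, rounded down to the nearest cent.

Sale 1, sell 229: 229/461 × $9,979.00 → $4,957.03
Ending inventory (cost pool remaining) = $5,021.97

COGS = $4,957.03; ending inventory = $5,021.97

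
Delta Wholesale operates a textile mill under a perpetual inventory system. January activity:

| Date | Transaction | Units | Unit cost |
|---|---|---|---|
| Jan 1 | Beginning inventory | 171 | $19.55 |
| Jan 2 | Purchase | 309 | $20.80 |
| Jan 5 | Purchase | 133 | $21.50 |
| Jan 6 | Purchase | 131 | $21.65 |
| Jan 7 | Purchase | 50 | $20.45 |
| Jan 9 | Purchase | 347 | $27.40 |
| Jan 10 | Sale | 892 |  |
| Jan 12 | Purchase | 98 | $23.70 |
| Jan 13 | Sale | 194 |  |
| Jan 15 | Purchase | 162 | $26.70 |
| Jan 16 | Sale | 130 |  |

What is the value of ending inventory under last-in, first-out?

Ending inventory = $3,845.55

Jan 10, 892 sold [LIFO — newest first]: 347 @ $27.40 + 50 @ $20.45 + 131 @ $21.65 + 133 @ $21.50 + 231 @ $20.80 = $21,030.75
Jan 13, 194 sold [LIFO — newest first]: 98 @ $23.70 + 78 @ $20.80 + 18 @ $19.55 = $4,296.90
Jan 16, 130 sold [LIFO — newest first]: 130 @ $26.70 = $3,471.00
Total COGS = $21,030.75 + $4,296.90 + $3,471.00 = $28,798.65
Ending inventory: 153 @ $19.55 + 32 @ $26.70 = $3,845.55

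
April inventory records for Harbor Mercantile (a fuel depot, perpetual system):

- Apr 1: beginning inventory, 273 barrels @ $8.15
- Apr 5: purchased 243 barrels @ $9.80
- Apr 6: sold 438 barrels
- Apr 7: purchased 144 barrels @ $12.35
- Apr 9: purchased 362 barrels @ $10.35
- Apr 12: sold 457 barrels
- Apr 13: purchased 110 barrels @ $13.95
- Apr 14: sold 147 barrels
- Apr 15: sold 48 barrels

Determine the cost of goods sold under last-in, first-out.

Apr 6, 438 sold [LIFO — newest first]: 243 @ $9.80 + 195 @ $8.15 = $3,970.65
Apr 12, 457 sold [LIFO — newest first]: 362 @ $10.35 + 95 @ $12.35 = $4,919.95
Apr 14, 147 sold [LIFO — newest first]: 110 @ $13.95 + 37 @ $12.35 = $1,991.45
Apr 15, 48 sold [LIFO — newest first]: 12 @ $12.35 + 36 @ $8.15 = $441.60
Total COGS = $3,970.65 + $4,919.95 + $1,991.45 + $441.60 = $11,323.65
Ending inventory: 42 @ $8.15 = $342.30

COGS = $11,323.65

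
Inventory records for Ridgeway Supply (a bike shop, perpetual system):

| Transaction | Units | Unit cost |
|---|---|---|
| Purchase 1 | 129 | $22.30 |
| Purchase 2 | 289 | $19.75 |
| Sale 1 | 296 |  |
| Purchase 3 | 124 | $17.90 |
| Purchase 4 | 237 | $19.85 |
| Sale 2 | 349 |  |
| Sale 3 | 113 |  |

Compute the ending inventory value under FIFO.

Sale 1 (296) [FIFO — oldest first]: 129 @ $22.30 + 167 @ $19.75 = $6,174.95
Sale 2 (349) [FIFO — oldest first]: 122 @ $19.75 + 124 @ $17.90 + 103 @ $19.85 = $6,673.65
Sale 3 (113) [FIFO — oldest first]: 113 @ $19.85 = $2,243.05
Total COGS = $6,174.95 + $6,673.65 + $2,243.05 = $15,091.65
Ending inventory: 21 @ $19.85 = $416.85

Ending inventory = $416.85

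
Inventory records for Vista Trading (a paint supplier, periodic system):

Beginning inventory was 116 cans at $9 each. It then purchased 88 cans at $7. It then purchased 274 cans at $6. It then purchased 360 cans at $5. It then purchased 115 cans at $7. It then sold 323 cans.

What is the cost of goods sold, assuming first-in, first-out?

Sale 1 (323) [FIFO — oldest first]: 116 @ $9 + 88 @ $7 + 119 @ $6 = $2,374
Ending inventory: 155 @ $6 + 360 @ $5 + 115 @ $7 = $3,535

COGS = $2,374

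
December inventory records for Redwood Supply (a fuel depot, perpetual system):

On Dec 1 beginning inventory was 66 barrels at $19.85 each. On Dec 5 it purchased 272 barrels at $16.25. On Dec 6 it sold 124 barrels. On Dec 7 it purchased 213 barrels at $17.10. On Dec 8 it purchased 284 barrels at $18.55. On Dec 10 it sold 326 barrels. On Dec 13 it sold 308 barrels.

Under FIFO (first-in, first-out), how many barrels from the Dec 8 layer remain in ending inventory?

Dec 6, 124 sold [FIFO — oldest first]: 66 @ $19.85 + 58 @ $16.25 = $2,252.60
Dec 10, 326 sold [FIFO — oldest first]: 214 @ $16.25 + 112 @ $17.10 = $5,392.70
Dec 13, 308 sold [FIFO — oldest first]: 101 @ $17.10 + 207 @ $18.55 = $5,566.95
Total COGS = $2,252.60 + $5,392.70 + $5,566.95 = $13,212.25
Ending inventory: 77 @ $18.55 = $1,428.35

77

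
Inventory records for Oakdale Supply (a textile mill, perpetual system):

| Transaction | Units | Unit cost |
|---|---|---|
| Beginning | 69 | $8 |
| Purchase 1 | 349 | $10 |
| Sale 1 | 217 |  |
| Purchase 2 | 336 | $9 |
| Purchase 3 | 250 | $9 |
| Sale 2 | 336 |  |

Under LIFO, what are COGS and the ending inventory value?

Sale 1 (217) [LIFO — newest first]: 217 @ $10 = $2,170
Sale 2 (336) [LIFO — newest first]: 250 @ $9 + 86 @ $9 = $3,024
Total COGS = $2,170 + $3,024 = $5,194
Ending inventory: 69 @ $8 + 132 @ $10 + 250 @ $9 = $4,122

COGS = $5,194; ending inventory = $4,122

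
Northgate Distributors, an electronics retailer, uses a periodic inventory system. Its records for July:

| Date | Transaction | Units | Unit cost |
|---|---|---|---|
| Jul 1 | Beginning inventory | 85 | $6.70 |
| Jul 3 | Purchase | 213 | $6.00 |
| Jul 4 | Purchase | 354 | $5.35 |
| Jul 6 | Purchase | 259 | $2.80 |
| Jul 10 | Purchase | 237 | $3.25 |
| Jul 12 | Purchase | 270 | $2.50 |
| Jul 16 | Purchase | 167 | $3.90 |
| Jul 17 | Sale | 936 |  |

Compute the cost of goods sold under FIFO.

Jul 17, 936 sold [FIFO — oldest first]: 85 @ $6.70 + 213 @ $6.00 + 354 @ $5.35 + 259 @ $2.80 + 25 @ $3.25 = $4,547.85
Ending inventory: 212 @ $3.25 + 270 @ $2.50 + 167 @ $3.90 = $2,015.30
Check: goods available $6,563.15 = COGS $4,547.85 + ending $2,015.30

COGS = $4,547.85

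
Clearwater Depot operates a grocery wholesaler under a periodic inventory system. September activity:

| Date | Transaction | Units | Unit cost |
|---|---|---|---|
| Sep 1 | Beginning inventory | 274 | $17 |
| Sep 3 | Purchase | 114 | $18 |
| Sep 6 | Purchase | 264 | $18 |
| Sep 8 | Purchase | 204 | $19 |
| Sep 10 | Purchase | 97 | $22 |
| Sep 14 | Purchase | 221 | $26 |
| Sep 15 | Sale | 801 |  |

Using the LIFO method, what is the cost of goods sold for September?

Sep 15, 801 sold [LIFO — newest first]: 221 @ $26 + 97 @ $22 + 204 @ $19 + 264 @ $18 + 15 @ $18 = $16,778
Ending inventory: 274 @ $17 + 99 @ $18 = $6,440

COGS = $16,778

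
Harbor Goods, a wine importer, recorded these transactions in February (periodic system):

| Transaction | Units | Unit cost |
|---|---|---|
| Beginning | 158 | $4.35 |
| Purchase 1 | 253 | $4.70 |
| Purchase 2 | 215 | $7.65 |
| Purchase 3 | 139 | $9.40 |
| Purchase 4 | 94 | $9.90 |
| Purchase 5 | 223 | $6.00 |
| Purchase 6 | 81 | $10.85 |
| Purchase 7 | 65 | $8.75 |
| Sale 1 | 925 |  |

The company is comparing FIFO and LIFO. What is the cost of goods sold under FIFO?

FIFO COGS: 158 @ $4.35 + 253 @ $4.70 + 215 @ $7.65 + 139 @ $9.40 + 94 @ $9.90 + 66 @ $6.00 = $6,154.35
LIFO COGS: 65 @ $8.75 + 81 @ $10.85 + 223 @ $6.00 + 94 @ $9.90 + 139 @ $9.40 + 215 @ $7.65 + 108 @ $4.70 = $7,175.15

COGS = $6,154.35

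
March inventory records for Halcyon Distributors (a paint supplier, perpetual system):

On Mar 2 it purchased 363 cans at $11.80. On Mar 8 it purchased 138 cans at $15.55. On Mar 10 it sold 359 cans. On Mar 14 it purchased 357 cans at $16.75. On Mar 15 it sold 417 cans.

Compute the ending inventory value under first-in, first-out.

Ending inventory = $1,373.50

Mar 10, 359 sold [FIFO — oldest first]: 359 @ $11.80 = $4,236.20
Mar 15, 417 sold [FIFO — oldest first]: 4 @ $11.80 + 138 @ $15.55 + 275 @ $16.75 = $6,799.35
Total COGS = $4,236.20 + $6,799.35 = $11,035.55
Ending inventory: 82 @ $16.75 = $1,373.50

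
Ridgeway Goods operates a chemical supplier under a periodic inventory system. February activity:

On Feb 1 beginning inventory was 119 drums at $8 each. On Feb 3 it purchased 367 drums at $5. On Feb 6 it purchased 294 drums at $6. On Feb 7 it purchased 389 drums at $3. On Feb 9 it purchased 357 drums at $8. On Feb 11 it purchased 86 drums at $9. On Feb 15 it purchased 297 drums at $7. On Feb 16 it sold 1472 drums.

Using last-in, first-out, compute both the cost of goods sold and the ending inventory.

Feb 16, 1472 sold [LIFO — newest first]: 297 @ $7 + 86 @ $9 + 357 @ $8 + 389 @ $3 + 294 @ $6 + 49 @ $5 = $8,885
Ending inventory: 119 @ $8 + 318 @ $5 = $2,542
Check: goods available $11,427 = COGS $8,885 + ending $2,542

COGS = $8,885; ending inventory = $2,542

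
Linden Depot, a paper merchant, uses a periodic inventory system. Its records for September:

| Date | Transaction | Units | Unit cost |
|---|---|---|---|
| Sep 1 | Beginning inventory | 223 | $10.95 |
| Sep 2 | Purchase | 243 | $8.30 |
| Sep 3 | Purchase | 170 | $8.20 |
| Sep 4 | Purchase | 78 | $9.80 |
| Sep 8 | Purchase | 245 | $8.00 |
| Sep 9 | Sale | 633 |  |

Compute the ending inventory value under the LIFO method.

Sep 9, 633 sold [LIFO — newest first]: 245 @ $8.00 + 78 @ $9.80 + 170 @ $8.20 + 140 @ $8.30 = $5,280.40
Ending inventory: 223 @ $10.95 + 103 @ $8.30 = $3,296.75
Check: goods available $8,577.15 = COGS $5,280.40 + ending $3,296.75

Ending inventory = $3,296.75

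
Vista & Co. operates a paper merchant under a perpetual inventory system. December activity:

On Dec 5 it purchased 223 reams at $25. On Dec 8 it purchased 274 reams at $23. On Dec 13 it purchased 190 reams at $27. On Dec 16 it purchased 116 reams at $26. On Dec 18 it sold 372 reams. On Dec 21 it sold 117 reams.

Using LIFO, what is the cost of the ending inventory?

Dec 18, 372 sold [LIFO — newest first]: 116 @ $26 + 190 @ $27 + 66 @ $23 = $9,664
Dec 21, 117 sold [LIFO — newest first]: 117 @ $23 = $2,691
Total COGS = $9,664 + $2,691 = $12,355
Ending inventory: 223 @ $25 + 91 @ $23 = $7,668
Check: goods available $20,023 = COGS $12,355 + ending $7,668

Ending inventory = $7,668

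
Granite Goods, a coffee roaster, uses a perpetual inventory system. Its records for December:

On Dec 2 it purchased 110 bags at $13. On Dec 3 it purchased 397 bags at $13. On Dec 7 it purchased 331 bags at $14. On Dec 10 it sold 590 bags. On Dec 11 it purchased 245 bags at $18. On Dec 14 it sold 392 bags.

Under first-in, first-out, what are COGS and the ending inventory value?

COGS = $13,817; ending inventory = $1,818

Dec 10, 590 sold [FIFO — oldest first]: 110 @ $13 + 397 @ $13 + 83 @ $14 = $7,753
Dec 14, 392 sold [FIFO — oldest first]: 248 @ $14 + 144 @ $18 = $6,064
Total COGS = $7,753 + $6,064 = $13,817
Ending inventory: 101 @ $18 = $1,818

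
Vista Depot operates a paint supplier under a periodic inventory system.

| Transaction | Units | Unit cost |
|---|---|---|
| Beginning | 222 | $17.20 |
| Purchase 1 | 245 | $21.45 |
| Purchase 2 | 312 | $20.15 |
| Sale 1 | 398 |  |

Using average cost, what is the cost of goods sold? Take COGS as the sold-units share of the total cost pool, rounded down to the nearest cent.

COGS = $7,847.82

Sale 1, sell 398: 398/779 × $15,360.45 → $7,847.82
Ending inventory (cost pool remaining) = $7,512.63
Check: goods available $15,360.45 = COGS $7,847.82 + ending $7,512.63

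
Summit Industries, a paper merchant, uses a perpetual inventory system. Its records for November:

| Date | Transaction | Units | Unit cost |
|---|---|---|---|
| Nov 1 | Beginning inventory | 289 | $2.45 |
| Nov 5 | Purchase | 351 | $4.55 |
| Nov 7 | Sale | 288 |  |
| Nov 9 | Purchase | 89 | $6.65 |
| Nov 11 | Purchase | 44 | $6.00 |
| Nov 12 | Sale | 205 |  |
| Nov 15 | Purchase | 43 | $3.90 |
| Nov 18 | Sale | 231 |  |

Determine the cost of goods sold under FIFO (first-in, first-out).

Nov 7, 288 sold [FIFO — oldest first]: 288 @ $2.45 = $705.60
Nov 12, 205 sold [FIFO — oldest first]: 1 @ $2.45 + 204 @ $4.55 = $930.65
Nov 18, 231 sold [FIFO — oldest first]: 147 @ $4.55 + 84 @ $6.65 = $1,227.45
Total COGS = $705.60 + $930.65 + $1,227.45 = $2,863.70
Ending inventory: 5 @ $6.65 + 44 @ $6.00 + 43 @ $3.90 = $464.95

COGS = $2,863.70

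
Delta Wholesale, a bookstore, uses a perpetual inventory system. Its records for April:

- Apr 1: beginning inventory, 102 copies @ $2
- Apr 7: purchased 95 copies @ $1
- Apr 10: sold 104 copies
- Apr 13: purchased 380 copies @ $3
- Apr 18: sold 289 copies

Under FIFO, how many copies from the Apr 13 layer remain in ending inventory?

Apr 10, 104 sold [FIFO — oldest first]: 102 @ $2 + 2 @ $1 = $206
Apr 18, 289 sold [FIFO — oldest first]: 93 @ $1 + 196 @ $3 = $681
Total COGS = $206 + $681 = $887
Ending inventory: 184 @ $3 = $552

184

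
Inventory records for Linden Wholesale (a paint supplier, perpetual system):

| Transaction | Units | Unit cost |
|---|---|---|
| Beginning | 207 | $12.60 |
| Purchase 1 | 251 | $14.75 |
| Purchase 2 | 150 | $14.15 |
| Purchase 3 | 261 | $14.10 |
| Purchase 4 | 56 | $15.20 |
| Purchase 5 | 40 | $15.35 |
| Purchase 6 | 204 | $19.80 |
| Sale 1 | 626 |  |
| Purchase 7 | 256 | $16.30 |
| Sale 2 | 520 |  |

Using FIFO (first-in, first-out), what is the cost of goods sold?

COGS = $17,162.05

Sale 1 (626) [FIFO — oldest first]: 207 @ $12.60 + 251 @ $14.75 + 150 @ $14.15 + 18 @ $14.10 = $8,686.75
Sale 2 (520) [FIFO — oldest first]: 243 @ $14.10 + 56 @ $15.20 + 40 @ $15.35 + 181 @ $19.80 = $8,475.30
Total COGS = $8,686.75 + $8,475.30 = $17,162.05
Ending inventory: 23 @ $19.80 + 256 @ $16.30 = $4,628.20
Check: goods available $21,790.25 = COGS $17,162.05 + ending $4,628.20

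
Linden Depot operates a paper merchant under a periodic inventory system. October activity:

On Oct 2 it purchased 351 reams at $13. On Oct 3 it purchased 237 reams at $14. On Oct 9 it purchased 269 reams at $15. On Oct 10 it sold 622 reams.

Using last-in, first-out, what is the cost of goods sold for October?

Oct 10, 622 sold [LIFO — newest first]: 269 @ $15 + 237 @ $14 + 116 @ $13 = $8,861
Ending inventory: 235 @ $13 = $3,055

COGS = $8,861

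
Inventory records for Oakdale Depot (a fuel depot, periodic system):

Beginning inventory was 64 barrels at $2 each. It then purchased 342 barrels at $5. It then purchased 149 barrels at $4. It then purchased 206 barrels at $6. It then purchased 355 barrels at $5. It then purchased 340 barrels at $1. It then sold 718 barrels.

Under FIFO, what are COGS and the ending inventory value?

COGS = $3,412; ending inventory = $2,373

Sale 1 (718) [FIFO — oldest first]: 64 @ $2 + 342 @ $5 + 149 @ $4 + 163 @ $6 = $3,412
Ending inventory: 43 @ $6 + 355 @ $5 + 340 @ $1 = $2,373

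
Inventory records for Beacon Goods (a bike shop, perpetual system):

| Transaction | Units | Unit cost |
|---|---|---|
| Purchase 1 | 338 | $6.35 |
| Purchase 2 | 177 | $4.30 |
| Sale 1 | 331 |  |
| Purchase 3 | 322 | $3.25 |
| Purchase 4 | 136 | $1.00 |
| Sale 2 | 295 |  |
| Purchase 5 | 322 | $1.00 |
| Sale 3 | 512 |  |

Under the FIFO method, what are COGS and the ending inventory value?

COGS = $4,254.90; ending inventory = $157.00

Sale 1 (331) [FIFO — oldest first]: 331 @ $6.35 = $2,101.85
Sale 2 (295) [FIFO — oldest first]: 7 @ $6.35 + 177 @ $4.30 + 111 @ $3.25 = $1,166.30
Sale 3 (512) [FIFO — oldest first]: 211 @ $3.25 + 136 @ $1.00 + 165 @ $1.00 = $986.75
Total COGS = $2,101.85 + $1,166.30 + $986.75 = $4,254.90
Ending inventory: 157 @ $1.00 = $157.00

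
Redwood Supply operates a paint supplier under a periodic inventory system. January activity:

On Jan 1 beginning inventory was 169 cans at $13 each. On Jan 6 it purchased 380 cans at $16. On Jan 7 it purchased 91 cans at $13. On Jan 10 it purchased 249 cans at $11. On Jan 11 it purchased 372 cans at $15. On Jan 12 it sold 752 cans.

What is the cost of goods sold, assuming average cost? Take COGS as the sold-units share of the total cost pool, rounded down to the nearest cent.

Jan 12, sell 752: 752/1261 × $17,779.00 → $10,602.54
Ending inventory (cost pool remaining) = $7,176.46

COGS = $10,602.54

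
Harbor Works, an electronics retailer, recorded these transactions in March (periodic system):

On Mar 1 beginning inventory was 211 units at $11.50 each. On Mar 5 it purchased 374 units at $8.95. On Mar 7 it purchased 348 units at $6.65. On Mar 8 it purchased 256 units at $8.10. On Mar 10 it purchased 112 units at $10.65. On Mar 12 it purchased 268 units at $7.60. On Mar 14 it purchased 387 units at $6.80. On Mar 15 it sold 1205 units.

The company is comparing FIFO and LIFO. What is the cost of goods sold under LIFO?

FIFO COGS: 211 @ $11.50 + 374 @ $8.95 + 348 @ $6.65 + 256 @ $8.10 + 16 @ $10.65 = $10,332.00
LIFO COGS: 387 @ $6.80 + 268 @ $7.60 + 112 @ $10.65 + 256 @ $8.10 + 182 @ $6.65 = $9,145.10

COGS = $9,145.10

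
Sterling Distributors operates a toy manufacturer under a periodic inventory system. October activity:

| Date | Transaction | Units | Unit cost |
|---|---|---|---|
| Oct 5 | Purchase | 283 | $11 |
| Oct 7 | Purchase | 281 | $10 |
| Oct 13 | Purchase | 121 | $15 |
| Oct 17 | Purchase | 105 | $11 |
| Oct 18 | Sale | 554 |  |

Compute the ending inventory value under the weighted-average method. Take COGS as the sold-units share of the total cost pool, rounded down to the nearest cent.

Oct 18, sell 554: 554/790 × $8,893.00 → $6,236.35
Ending inventory (cost pool remaining) = $2,656.65
Check: goods available $8,893.00 = COGS $6,236.35 + ending $2,656.65

Ending inventory = $2,656.65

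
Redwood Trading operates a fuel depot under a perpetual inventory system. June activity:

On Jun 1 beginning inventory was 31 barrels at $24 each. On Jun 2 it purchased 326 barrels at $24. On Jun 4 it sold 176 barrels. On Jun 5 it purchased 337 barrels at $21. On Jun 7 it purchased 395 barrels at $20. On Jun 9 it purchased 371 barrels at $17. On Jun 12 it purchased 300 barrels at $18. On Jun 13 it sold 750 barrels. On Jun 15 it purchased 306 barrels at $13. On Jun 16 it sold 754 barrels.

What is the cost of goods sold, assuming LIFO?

Jun 4, 176 sold [LIFO — newest first]: 176 @ $24 = $4,224
Jun 13, 750 sold [LIFO — newest first]: 300 @ $18 + 371 @ $17 + 79 @ $20 = $13,287
Jun 16, 754 sold [LIFO — newest first]: 306 @ $13 + 316 @ $20 + 132 @ $21 = $13,070
Total COGS = $4,224 + $13,287 + $13,070 = $30,581
Ending inventory: 31 @ $24 + 150 @ $24 + 205 @ $21 = $8,649

COGS = $30,581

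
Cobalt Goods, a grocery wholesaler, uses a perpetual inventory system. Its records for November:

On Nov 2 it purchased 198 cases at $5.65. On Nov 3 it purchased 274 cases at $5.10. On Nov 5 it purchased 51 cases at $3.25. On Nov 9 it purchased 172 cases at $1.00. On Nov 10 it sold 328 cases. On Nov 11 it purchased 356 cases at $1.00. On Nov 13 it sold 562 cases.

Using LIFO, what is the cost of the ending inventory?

Nov 10, 328 sold [LIFO — newest first]: 172 @ $1.00 + 51 @ $3.25 + 105 @ $5.10 = $873.25
Nov 13, 562 sold [LIFO — newest first]: 356 @ $1.00 + 169 @ $5.10 + 37 @ $5.65 = $1,426.95
Total COGS = $873.25 + $1,426.95 = $2,300.20
Ending inventory: 161 @ $5.65 = $909.65
Check: goods available $3,209.85 = COGS $2,300.20 + ending $909.65

Ending inventory = $909.65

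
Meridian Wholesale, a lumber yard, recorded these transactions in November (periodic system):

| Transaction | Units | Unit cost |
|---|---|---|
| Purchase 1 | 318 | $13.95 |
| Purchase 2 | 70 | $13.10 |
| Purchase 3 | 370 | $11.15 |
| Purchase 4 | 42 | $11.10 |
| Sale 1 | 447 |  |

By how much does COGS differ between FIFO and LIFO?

$960.75

FIFO COGS: 318 @ $13.95 + 70 @ $13.10 + 59 @ $11.15 = $6,010.95
LIFO COGS: 42 @ $11.10 + 370 @ $11.15 + 35 @ $13.10 = $5,050.20
Difference = |$6,010.95 − $5,050.20| = $960.75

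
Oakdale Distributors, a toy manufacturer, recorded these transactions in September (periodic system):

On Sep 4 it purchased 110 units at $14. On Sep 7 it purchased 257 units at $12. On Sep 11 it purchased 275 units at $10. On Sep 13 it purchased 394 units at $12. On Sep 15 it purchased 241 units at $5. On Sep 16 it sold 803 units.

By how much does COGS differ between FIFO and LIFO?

FIFO COGS: 110 @ $14 + 257 @ $12 + 275 @ $10 + 161 @ $12 = $9,306
LIFO COGS: 241 @ $5 + 394 @ $12 + 168 @ $10 = $7,613
Difference = |$9,306 − $7,613| = $1,693

$1,693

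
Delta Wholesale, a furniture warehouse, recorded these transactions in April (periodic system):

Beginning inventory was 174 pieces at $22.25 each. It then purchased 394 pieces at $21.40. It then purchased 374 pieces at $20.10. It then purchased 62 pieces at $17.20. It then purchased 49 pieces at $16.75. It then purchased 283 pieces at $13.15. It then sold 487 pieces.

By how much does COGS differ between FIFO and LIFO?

FIFO COGS: 174 @ $22.25 + 313 @ $21.40 = $10,569.70
LIFO COGS: 283 @ $13.15 + 49 @ $16.75 + 62 @ $17.20 + 93 @ $20.10 = $7,477.90
Difference = |$10,569.70 − $7,477.90| = $3,091.80

$3,091.80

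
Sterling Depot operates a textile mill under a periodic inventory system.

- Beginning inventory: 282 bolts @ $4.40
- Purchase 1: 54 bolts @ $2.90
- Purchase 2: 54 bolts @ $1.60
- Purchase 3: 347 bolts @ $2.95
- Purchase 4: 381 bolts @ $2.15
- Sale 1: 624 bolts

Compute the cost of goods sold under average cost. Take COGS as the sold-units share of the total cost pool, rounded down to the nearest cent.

Sale 1, sell 624: 624/1118 × $3,326.60 → $1,856.70
Ending inventory (cost pool remaining) = $1,469.90

COGS = $1,856.70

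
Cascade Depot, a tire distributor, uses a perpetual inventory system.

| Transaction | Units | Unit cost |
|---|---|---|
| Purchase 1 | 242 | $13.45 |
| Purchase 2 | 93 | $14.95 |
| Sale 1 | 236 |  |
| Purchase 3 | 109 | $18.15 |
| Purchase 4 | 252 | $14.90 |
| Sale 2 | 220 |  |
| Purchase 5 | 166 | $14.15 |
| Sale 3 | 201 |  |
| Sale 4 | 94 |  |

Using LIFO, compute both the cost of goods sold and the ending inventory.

COGS = $11,177.95; ending inventory = $1,549.35

Sale 1 (236) [LIFO — newest first]: 93 @ $14.95 + 143 @ $13.45 = $3,313.70
Sale 2 (220) [LIFO — newest first]: 220 @ $14.90 = $3,278.00
Sale 3 (201) [LIFO — newest first]: 166 @ $14.15 + 32 @ $14.90 + 3 @ $18.15 = $2,880.15
Sale 4 (94) [LIFO — newest first]: 94 @ $18.15 = $1,706.10
Total COGS = $3,313.70 + $3,278.00 + $2,880.15 + $1,706.10 = $11,177.95
Ending inventory: 99 @ $13.45 + 12 @ $18.15 = $1,549.35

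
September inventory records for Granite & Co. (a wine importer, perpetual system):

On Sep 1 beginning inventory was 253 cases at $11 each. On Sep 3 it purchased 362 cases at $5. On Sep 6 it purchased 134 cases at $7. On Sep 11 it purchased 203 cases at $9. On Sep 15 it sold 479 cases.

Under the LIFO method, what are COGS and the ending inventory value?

Sep 15, 479 sold [LIFO — newest first]: 203 @ $9 + 134 @ $7 + 142 @ $5 = $3,475
Ending inventory: 253 @ $11 + 220 @ $5 = $3,883

COGS = $3,475; ending inventory = $3,883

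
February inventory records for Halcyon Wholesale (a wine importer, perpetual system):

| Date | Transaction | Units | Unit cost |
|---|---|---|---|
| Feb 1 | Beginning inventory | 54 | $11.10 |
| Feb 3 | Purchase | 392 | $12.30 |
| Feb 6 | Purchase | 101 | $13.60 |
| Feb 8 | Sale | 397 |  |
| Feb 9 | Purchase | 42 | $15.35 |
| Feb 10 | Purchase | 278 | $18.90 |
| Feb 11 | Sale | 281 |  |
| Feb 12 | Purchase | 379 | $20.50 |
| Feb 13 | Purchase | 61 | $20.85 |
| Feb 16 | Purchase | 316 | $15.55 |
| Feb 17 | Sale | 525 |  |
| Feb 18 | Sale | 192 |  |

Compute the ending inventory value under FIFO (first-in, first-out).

Feb 8, 397 sold [FIFO — oldest first]: 54 @ $11.10 + 343 @ $12.30 = $4,818.30
Feb 11, 281 sold [FIFO — oldest first]: 49 @ $12.30 + 101 @ $13.60 + 42 @ $15.35 + 89 @ $18.90 = $4,303.10
Feb 17, 525 sold [FIFO — oldest first]: 189 @ $18.90 + 336 @ $20.50 = $10,460.10
Feb 18, 192 sold [FIFO — oldest first]: 43 @ $20.50 + 61 @ $20.85 + 88 @ $15.55 = $3,521.75
Total COGS = $4,818.30 + $4,303.10 + $10,460.10 + $3,521.75 = $23,103.25
Ending inventory: 228 @ $15.55 = $3,545.40
Check: goods available $26,648.65 = COGS $23,103.25 + ending $3,545.40

Ending inventory = $3,545.40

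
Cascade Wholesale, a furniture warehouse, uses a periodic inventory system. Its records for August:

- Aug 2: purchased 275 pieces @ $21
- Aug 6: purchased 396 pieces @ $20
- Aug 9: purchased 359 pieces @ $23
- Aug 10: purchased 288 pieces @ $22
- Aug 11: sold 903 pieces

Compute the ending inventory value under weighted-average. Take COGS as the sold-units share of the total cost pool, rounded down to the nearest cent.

Ending inventory = $8,907.08

Aug 11, sell 903: 903/1318 × $28,288.00 → $19,380.92
Ending inventory (cost pool remaining) = $8,907.08
Check: goods available $28,288.00 = COGS $19,380.92 + ending $8,907.08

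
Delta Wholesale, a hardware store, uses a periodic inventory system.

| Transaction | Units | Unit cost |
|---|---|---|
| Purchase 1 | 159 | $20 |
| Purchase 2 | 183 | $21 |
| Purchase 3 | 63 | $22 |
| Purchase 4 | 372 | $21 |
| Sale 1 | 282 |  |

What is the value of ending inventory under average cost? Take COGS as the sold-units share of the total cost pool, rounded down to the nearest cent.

Ending inventory = $10,333.85

Sale 1, sell 282: 282/777 × $16,221.00 → $5,887.15
Ending inventory (cost pool remaining) = $10,333.85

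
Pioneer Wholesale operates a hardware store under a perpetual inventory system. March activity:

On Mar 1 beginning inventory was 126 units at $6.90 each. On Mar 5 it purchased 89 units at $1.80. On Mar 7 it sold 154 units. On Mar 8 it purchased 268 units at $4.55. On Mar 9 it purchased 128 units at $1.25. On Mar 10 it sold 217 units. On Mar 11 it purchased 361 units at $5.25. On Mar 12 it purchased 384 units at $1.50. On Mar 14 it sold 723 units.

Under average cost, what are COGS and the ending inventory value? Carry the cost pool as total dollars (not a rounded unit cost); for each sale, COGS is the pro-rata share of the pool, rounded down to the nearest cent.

COGS = $3,989.42; ending inventory = $890.83

After Mar 1: 126 on hand, pool $869.40 (≈ $6.9000 each)
After Mar 5: 215 on hand, pool $1,029.60 (≈ $4.7888 each)
Mar 7, sell 154: 154/215 × $1,029.60 → $737.48
After Mar 8: 329 on hand, pool $1,511.52 (≈ $4.5943 each)
After Mar 9: 457 on hand, pool $1,671.52 (≈ $3.6576 each)
Mar 10, sell 217: 217/457 × $1,671.52 → $793.69
After Mar 11: 601 on hand, pool $2,773.08 (≈ $4.6141 each)
After Mar 12: 985 on hand, pool $3,349.08 (≈ $3.4001 each)
Mar 14, sell 723: 723/985 × $3,349.08 → $2,458.25
Total COGS = $737.48 + $793.69 + $2,458.25 = $3,989.42
Ending inventory (cost pool remaining) = $890.83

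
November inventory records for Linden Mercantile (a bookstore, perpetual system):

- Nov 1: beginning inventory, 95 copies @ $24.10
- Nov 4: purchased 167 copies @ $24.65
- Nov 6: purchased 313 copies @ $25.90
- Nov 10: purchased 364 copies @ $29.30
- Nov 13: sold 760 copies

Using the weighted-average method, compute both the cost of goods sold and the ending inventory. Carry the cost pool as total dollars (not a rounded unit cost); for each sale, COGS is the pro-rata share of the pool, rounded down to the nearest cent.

COGS = $20,378.31; ending inventory = $4,799.64

After Nov 1: 95 on hand, pool $2,289.50 (≈ $24.1000 each)
After Nov 4: 262 on hand, pool $6,406.05 (≈ $24.4506 each)
After Nov 6: 575 on hand, pool $14,512.75 (≈ $25.2396 each)
After Nov 10: 939 on hand, pool $25,177.95 (≈ $26.8136 each)
Nov 13, sell 760: 760/939 × $25,177.95 → $20,378.31
Ending inventory (cost pool remaining) = $4,799.64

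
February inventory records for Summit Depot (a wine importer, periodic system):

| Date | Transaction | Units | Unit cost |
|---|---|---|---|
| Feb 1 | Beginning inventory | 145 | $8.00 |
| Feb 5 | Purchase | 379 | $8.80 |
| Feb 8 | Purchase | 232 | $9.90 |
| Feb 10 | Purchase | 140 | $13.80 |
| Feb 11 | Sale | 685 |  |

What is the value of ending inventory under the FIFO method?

Feb 11, 685 sold [FIFO — oldest first]: 145 @ $8.00 + 379 @ $8.80 + 161 @ $9.90 = $6,089.10
Ending inventory: 71 @ $9.90 + 140 @ $13.80 = $2,634.90
Check: goods available $8,724.00 = COGS $6,089.10 + ending $2,634.90

Ending inventory = $2,634.90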